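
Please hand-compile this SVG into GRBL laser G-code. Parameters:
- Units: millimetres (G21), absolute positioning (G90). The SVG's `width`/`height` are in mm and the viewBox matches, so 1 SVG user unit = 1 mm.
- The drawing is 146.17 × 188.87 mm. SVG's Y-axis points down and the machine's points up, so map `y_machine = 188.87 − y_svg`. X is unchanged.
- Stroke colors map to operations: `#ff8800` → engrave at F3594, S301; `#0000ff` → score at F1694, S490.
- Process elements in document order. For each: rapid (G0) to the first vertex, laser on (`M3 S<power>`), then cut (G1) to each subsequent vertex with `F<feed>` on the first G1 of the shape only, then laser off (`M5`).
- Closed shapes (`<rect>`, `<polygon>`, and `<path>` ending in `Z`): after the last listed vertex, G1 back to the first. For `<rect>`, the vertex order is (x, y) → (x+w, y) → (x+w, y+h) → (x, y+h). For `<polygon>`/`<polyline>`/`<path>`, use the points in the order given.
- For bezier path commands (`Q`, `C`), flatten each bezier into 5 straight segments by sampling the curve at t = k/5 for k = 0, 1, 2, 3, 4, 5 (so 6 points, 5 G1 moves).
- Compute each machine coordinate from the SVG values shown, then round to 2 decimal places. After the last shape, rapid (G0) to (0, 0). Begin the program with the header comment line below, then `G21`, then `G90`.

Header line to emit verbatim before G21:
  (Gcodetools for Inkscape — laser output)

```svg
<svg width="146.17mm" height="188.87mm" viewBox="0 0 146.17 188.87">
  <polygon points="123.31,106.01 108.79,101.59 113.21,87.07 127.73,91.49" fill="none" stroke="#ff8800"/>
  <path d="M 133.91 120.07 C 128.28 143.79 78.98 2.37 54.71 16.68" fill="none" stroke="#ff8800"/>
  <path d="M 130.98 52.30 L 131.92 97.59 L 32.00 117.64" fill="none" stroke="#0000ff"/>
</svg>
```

Since the viewBox matches the mm dimensions, user units are millimetres directly. The only transform is the Y-flip y_m = 188.87 − y_svg.

Shape 1 is a regular polygon drawn with `<polygon>`. Its stroke #ff8800 means engrave at S301, F3594. After flipping Y the toolpath is (123.31,82.86) → (108.79,87.28) → (113.21,101.80) → (127.73,97.38) → (123.31,82.86), returning to the start.

Shape 2 is a cubic bezier drawn with `<path>`. Its stroke #ff8800 means engrave at S301, F3594. After flipping Y the toolpath is (133.91,68.80) → (125.84,71.82) → (110.59,99.07) → (91.45,135.15) → (71.73,164.66) → (54.71,172.19).

Shape 3 is a open polyline drawn with `<path>`. Its stroke #0000ff means score at S490, F1694. After flipping Y the toolpath is (130.98,136.57) → (131.92,91.28) → (32.00,71.23).

(Gcodetools for Inkscape — laser output)
G21
G90
G0 X123.31 Y82.86
M3 S301
G1 X108.79 Y87.28 F3594
G1 X113.21 Y101.80
G1 X127.73 Y97.38
G1 X123.31 Y82.86
M5
G0 X133.91 Y68.80
M3 S301
G1 X125.84 Y71.82 F3594
G1 X110.59 Y99.07
G1 X91.45 Y135.15
G1 X71.73 Y164.66
G1 X54.71 Y172.19
M5
G0 X130.98 Y136.57
M3 S490
G1 X131.92 Y91.28 F1694
G1 X32.00 Y71.23
M5
G0 X0.00 Y0.00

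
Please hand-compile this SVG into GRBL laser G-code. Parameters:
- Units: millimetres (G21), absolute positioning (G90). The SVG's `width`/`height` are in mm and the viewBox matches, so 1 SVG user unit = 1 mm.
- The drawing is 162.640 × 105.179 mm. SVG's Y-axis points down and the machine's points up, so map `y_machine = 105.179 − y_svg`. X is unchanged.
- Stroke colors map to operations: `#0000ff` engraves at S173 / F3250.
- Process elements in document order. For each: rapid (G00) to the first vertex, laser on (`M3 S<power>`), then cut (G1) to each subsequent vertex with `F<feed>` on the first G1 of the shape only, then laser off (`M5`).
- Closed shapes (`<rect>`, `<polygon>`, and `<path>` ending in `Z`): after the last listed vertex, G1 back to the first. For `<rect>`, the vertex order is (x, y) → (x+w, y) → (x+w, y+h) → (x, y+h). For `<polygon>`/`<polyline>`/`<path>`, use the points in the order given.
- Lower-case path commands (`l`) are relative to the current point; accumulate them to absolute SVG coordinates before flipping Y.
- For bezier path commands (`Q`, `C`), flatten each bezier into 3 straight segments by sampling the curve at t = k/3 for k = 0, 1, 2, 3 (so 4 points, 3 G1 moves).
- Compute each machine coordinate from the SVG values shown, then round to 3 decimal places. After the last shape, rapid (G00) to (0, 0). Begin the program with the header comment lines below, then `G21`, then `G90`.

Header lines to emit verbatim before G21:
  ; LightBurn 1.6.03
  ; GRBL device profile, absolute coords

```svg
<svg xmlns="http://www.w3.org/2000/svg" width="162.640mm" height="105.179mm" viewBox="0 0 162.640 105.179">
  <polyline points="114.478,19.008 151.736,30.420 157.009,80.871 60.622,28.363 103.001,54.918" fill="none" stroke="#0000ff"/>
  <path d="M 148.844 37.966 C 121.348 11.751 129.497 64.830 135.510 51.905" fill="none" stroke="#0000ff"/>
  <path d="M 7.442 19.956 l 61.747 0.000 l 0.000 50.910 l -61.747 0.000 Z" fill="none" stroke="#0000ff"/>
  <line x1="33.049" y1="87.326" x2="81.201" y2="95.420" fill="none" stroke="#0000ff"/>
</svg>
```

1 u = 1 mm; y_m = 105.179 − y.

[1] `<polyline>` open polyline, #0000ff→engrave S173 F3250: (114.478,86.171) → (151.736,74.759) → (157.009,24.308) → (60.622,76.816) → (103.001,50.261)

[2] `<path>` cubic bezier, #0000ff→engrave S173 F3250: (148.844,67.213) → (131.830,72.378) → (130.184,56.969) → (135.510,53.274)

[3] `<path>` rectangle, #0000ff→engrave S173 F3250: (7.442,85.223) → (69.189,85.223) → (69.189,34.313) → (7.442,34.313) → (7.442,85.223) (closed)

[4] `<line>` line segment, #0000ff→engrave S173 F3250: (33.049,17.853) → (81.201,9.759)

; LightBurn 1.6.03
; GRBL device profile, absolute coords
G21
G90
G00 X114.478 Y86.171
M3 S173
G1 X151.736 Y74.759 F3250
G1 X157.009 Y24.308
G1 X60.622 Y76.816
G1 X103.001 Y50.261
M5
G00 X148.844 Y67.213
M3 S173
G1 X131.830 Y72.378 F3250
G1 X130.184 Y56.969
G1 X135.510 Y53.274
M5
G00 X7.442 Y85.223
M3 S173
G1 X69.189 Y85.223 F3250
G1 X69.189 Y34.313
G1 X7.442 Y34.313
G1 X7.442 Y85.223
M5
G00 X33.049 Y17.853
M3 S173
G1 X81.201 Y9.759 F3250
M5
G00 X0.000 Y0.000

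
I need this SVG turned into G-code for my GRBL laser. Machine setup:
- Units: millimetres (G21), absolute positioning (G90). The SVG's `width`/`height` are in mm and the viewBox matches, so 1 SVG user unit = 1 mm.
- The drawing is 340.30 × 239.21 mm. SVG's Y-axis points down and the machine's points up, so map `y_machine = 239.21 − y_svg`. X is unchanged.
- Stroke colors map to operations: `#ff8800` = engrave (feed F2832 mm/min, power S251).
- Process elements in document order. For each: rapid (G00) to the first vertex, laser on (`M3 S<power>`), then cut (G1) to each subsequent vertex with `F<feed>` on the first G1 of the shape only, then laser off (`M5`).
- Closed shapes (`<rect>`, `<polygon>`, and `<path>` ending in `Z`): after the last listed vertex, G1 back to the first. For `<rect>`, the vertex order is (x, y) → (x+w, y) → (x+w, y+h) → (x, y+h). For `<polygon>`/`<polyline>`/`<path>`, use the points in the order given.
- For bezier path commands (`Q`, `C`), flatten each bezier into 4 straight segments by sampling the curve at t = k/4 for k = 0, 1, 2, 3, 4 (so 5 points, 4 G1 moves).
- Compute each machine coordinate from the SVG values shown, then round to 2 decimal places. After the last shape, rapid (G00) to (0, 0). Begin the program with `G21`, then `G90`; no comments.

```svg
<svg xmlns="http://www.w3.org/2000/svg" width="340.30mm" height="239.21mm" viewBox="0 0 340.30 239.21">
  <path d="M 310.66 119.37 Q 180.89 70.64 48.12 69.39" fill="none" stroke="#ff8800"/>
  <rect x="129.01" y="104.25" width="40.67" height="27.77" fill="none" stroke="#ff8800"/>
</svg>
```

G21
G90
G00 X310.66 Y119.84
M3 S251
G1 X245.59 Y141.24 F2832
G1 X180.14 Y156.70
G1 X114.32 Y166.23
G1 X48.12 Y169.82
M5
G00 X129.01 Y134.96
M3 S251
G1 X169.68 Y134.96 F2832
G1 X169.68 Y107.19
G1 X129.01 Y107.19
G1 X129.01 Y134.96
M5
G00 X0.00 Y0.00

1 u = 1 mm; y_m = 239.21 − y.

[1] `<path>` quadratic bezier, #ff8800→engrave S251 F2832: (310.66,119.84) → (245.59,141.24) → (180.14,156.70) → (114.32,166.23) → (48.12,169.82)

[2] `<rect>` rectangle, #ff8800→engrave S251 F2832: (129.01,134.96) → (169.68,134.96) → (169.68,107.19) → (129.01,107.19) → (129.01,134.96) (closed)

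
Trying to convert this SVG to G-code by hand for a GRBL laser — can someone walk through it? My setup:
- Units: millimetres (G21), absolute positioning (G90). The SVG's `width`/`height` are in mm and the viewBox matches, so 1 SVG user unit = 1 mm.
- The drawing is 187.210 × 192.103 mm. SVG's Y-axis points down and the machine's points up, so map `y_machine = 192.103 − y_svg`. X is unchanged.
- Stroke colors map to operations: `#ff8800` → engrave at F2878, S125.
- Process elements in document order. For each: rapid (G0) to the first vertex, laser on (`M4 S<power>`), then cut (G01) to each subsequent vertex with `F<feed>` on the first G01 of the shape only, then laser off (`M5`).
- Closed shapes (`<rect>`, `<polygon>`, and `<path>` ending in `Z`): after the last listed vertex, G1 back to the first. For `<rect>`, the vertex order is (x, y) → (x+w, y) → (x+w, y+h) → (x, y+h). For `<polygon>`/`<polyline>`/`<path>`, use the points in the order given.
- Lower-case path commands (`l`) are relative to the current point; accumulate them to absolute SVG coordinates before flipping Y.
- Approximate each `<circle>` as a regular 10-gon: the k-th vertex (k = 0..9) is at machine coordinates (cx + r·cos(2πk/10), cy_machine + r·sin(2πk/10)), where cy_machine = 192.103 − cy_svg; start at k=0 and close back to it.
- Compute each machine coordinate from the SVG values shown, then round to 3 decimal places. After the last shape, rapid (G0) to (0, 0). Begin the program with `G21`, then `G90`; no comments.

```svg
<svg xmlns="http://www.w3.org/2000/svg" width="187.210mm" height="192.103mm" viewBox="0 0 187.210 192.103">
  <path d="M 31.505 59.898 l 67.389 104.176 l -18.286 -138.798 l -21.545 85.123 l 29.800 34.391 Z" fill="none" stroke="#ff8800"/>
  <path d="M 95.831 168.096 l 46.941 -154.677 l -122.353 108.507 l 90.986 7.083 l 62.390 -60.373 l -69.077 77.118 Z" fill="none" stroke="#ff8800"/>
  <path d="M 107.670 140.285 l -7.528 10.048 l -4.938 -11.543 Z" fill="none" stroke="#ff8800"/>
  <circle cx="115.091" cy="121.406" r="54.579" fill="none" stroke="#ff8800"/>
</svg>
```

1 u = 1 mm; y_m = 192.103 − y.

[1] `<path>` closed polygon, #ff8800→engrave S125 F2878: (31.505,132.205) → (98.894,28.029) → (80.608,166.827) → (59.063,81.704) → (88.863,47.313) → (31.505,132.205) (closed)

[2] `<path>` closed polygon, #ff8800→engrave S125 F2878: (95.831,24.007) → (142.772,178.684) → (20.419,70.177) → (111.405,63.094) → (173.795,123.467) → (104.718,46.349) → (95.831,24.007) (closed)

[3] `<path>` regular polygon, #ff8800→engrave S125 F2878: (107.670,51.818) → (100.142,41.770) → (95.204,53.313) → (107.670,51.818) (closed)

[4] `<circle>` circle, #ff8800→engrave S125 F2878: (169.670,70.697) → (159.246,102.778) → (131.957,122.605) → (98.225,122.605) → (70.936,102.778) → (60.512,70.697) → (70.936,38.616) → (98.225,18.789) → (131.957,18.789) → (159.246,38.616) → (169.670,70.697) (closed)

G21
G90
G0 X31.505 Y132.205
M4 S125
G01 X98.894 Y28.029 F2878
G01 X80.608 Y166.827
G01 X59.063 Y81.704
G01 X88.863 Y47.313
G01 X31.505 Y132.205
M5
G0 X95.831 Y24.007
M4 S125
G01 X142.772 Y178.684 F2878
G01 X20.419 Y70.177
G01 X111.405 Y63.094
G01 X173.795 Y123.467
G01 X104.718 Y46.349
G01 X95.831 Y24.007
M5
G0 X107.670 Y51.818
M4 S125
G01 X100.142 Y41.770 F2878
G01 X95.204 Y53.313
G01 X107.670 Y51.818
M5
G0 X169.670 Y70.697
M4 S125
G01 X159.246 Y102.778 F2878
G01 X131.957 Y122.605
G01 X98.225 Y122.605
G01 X70.936 Y102.778
G01 X60.512 Y70.697
G01 X70.936 Y38.616
G01 X98.225 Y18.789
G01 X131.957 Y18.789
G01 X159.246 Y38.616
G01 X169.670 Y70.697
M5
G0 X0.000 Y0.000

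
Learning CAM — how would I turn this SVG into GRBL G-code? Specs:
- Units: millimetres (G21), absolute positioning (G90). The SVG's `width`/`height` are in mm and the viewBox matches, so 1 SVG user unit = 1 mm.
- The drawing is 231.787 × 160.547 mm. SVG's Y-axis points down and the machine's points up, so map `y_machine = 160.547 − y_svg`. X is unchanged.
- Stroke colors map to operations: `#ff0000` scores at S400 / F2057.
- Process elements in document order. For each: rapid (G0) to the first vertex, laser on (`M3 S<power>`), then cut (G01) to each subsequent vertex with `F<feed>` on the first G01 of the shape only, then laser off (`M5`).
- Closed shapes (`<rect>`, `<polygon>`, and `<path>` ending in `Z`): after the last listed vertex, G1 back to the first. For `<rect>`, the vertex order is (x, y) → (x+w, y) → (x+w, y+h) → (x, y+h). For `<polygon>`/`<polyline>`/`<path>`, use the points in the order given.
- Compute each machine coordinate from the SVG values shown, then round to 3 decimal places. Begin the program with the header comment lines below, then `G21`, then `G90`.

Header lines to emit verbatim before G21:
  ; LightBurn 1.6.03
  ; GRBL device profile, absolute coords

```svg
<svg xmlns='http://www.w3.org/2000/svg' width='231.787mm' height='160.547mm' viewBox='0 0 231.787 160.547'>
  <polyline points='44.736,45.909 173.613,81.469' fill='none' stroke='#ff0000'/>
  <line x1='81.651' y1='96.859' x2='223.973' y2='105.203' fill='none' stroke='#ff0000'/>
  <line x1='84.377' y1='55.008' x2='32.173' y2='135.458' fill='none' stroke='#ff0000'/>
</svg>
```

Since the viewBox matches the mm dimensions, user units are millimetres directly. The only transform is the Y-flip y_m = 160.547 − y_svg.

Shape 1 is a line segment drawn with `<polyline>`. Its stroke #ff0000 means score at S400, F2057. After flipping Y the toolpath is (44.736,114.638) → (173.613,79.078).

Shape 2 is a line segment drawn with `<line>`. Its stroke #ff0000 means score at S400, F2057. After flipping Y the toolpath is (81.651,63.688) → (223.973,55.344).

Shape 3 is a line segment drawn with `<line>`. Its stroke #ff0000 means score at S400, F2057. After flipping Y the toolpath is (84.377,105.539) → (32.173,25.089).

; LightBurn 1.6.03
; GRBL device profile, absolute coords
G21
G90
G0 X44.736 Y114.638
M3 S400
G01 X173.613 Y79.078 F2057
M5
G0 X81.651 Y63.688
M3 S400
G01 X223.973 Y55.344 F2057
M5
G0 X84.377 Y105.539
M3 S400
G01 X32.173 Y25.089 F2057
M5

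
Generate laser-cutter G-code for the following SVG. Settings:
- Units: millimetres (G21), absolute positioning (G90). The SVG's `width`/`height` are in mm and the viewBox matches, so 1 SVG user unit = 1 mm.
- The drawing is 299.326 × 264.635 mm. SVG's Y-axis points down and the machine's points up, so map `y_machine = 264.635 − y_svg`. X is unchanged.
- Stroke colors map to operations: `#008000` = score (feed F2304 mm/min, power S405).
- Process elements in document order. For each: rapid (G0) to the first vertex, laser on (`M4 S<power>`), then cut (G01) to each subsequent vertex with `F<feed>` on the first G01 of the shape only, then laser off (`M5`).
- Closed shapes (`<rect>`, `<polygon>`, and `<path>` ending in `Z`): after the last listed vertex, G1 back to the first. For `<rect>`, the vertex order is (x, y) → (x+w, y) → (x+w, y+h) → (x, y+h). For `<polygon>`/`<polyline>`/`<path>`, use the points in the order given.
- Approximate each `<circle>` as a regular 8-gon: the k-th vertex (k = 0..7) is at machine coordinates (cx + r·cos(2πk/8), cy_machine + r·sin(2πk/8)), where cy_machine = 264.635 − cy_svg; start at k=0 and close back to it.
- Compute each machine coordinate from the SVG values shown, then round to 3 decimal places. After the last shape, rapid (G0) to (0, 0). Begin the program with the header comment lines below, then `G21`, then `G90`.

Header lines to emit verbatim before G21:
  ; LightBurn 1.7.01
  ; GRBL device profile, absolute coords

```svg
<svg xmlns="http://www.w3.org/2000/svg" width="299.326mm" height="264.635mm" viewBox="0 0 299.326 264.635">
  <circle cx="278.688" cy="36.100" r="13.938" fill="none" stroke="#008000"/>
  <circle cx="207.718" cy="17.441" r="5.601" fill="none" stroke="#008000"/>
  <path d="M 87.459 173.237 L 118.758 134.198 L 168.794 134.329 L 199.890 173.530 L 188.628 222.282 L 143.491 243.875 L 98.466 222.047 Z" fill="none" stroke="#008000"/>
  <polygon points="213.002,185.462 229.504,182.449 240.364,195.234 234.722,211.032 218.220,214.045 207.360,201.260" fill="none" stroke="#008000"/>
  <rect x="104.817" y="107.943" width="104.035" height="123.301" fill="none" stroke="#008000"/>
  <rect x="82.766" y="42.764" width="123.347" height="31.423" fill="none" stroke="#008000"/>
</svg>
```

viewBox `0 0 299.326 264.635` with mm width/height → 1 unit = 1 mm. Flip: y_m = 264.635 − y_svg.

**Shape 1** — `<circle>` circle, stroke `#008000` → score (S405, F2304). Machine vertices: (292.626,228.535) → (288.544,238.391) → (278.688,242.473) → (268.832,238.391) → (264.750,228.535) → (268.832,218.679) → (278.688,214.597) → (288.544,218.679) → (292.626,228.535). Closed: final G1 returns to the first vertex.

**Shape 2** — `<circle>` circle, stroke `#008000` → score (S405, F2304). Machine vertices: (213.319,247.194) → (211.679,251.155) → (207.718,252.795) → (203.757,251.155) → (202.117,247.194) → (203.757,243.233) → (207.718,241.593) → (211.679,243.233) → (213.319,247.194). Closed: final G1 returns to the first vertex.

**Shape 3** — `<path>` regular polygon, stroke `#008000` → score (S405, F2304). Machine vertices: (87.459,91.398) → (118.758,130.437) → (168.794,130.306) → (199.890,91.105) → (188.628,42.353) → (143.491,20.760) → (98.466,42.588) → (87.459,91.398). Closed: final G1 returns to the first vertex.

**Shape 4** — `<polygon>` regular polygon, stroke `#008000` → score (S405, F2304). Machine vertices: (213.002,79.173) → (229.504,82.186) → (240.364,69.401) → (234.722,53.603) → (218.220,50.590) → (207.360,63.375) → (213.002,79.173). Closed: final G1 returns to the first vertex.

**Shape 5** — `<rect>` rectangle, stroke `#008000` → score (S405, F2304). Machine vertices: (104.817,156.692) → (208.852,156.692) → (208.852,33.391) → (104.817,33.391) → (104.817,156.692). Closed: final G1 returns to the first vertex.

**Shape 6** — `<rect>` rectangle, stroke `#008000` → score (S405, F2304). Machine vertices: (82.766,221.871) → (206.113,221.871) → (206.113,190.448) → (82.766,190.448) → (82.766,221.871). Closed: final G1 returns to the first vertex.

; LightBurn 1.7.01
; GRBL device profile, absolute coords
G21
G90
G0 X292.626 Y228.535
M4 S405
G01 X288.544 Y238.391 F2304
G01 X278.688 Y242.473
G01 X268.832 Y238.391
G01 X264.750 Y228.535
G01 X268.832 Y218.679
G01 X278.688 Y214.597
G01 X288.544 Y218.679
G01 X292.626 Y228.535
M5
G0 X213.319 Y247.194
M4 S405
G01 X211.679 Y251.155 F2304
G01 X207.718 Y252.795
G01 X203.757 Y251.155
G01 X202.117 Y247.194
G01 X203.757 Y243.233
G01 X207.718 Y241.593
G01 X211.679 Y243.233
G01 X213.319 Y247.194
M5
G0 X87.459 Y91.398
M4 S405
G01 X118.758 Y130.437 F2304
G01 X168.794 Y130.306
G01 X199.890 Y91.105
G01 X188.628 Y42.353
G01 X143.491 Y20.760
G01 X98.466 Y42.588
G01 X87.459 Y91.398
M5
G0 X213.002 Y79.173
M4 S405
G01 X229.504 Y82.186 F2304
G01 X240.364 Y69.401
G01 X234.722 Y53.603
G01 X218.220 Y50.590
G01 X207.360 Y63.375
G01 X213.002 Y79.173
M5
G0 X104.817 Y156.692
M4 S405
G01 X208.852 Y156.692 F2304
G01 X208.852 Y33.391
G01 X104.817 Y33.391
G01 X104.817 Y156.692
M5
G0 X82.766 Y221.871
M4 S405
G01 X206.113 Y221.871 F2304
G01 X206.113 Y190.448
G01 X82.766 Y190.448
G01 X82.766 Y221.871
M5
G0 X0.000 Y0.000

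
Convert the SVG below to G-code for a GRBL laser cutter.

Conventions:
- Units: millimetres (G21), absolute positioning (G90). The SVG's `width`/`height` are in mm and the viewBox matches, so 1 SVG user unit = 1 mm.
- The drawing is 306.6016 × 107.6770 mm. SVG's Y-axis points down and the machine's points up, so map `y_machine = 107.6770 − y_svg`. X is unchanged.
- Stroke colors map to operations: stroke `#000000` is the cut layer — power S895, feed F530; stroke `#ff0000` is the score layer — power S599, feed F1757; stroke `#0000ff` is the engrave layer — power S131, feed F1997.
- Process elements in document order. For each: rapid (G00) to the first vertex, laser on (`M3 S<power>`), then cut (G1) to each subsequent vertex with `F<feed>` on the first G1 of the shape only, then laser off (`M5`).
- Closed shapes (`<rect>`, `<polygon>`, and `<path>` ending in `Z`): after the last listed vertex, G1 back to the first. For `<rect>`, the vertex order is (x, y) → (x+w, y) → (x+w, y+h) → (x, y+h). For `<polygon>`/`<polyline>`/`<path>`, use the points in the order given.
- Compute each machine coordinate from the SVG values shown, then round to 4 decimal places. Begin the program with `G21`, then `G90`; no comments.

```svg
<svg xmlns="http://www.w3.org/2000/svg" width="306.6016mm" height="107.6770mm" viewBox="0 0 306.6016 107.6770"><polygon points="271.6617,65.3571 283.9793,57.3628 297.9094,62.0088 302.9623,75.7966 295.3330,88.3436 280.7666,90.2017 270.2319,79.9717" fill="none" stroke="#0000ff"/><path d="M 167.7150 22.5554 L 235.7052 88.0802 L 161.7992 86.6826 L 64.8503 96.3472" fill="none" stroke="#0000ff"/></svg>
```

1 u = 1 mm; y_m = 107.6770 − y.

[1] `<polygon>` regular polygon, #0000ff→engrave S131 F1997: (271.6617,42.3199) → (283.9793,50.3142) → (297.9094,45.6682) → (302.9623,31.8804) → (295.3330,19.3334) → (280.7666,17.4753) → (270.2319,27.7053) → (271.6617,42.3199) (closed)

[2] `<path>` open polyline, #0000ff→engrave S131 F1997: (167.7150,85.1216) → (235.7052,19.5968) → (161.7992,20.9944) → (64.8503,11.3298)

G21
G90
G00 X271.6617 Y42.3199
M3 S131
G1 X283.9793 Y50.3142 F1997
G1 X297.9094 Y45.6682
G1 X302.9623 Y31.8804
G1 X295.3330 Y19.3334
G1 X280.7666 Y17.4753
G1 X270.2319 Y27.7053
G1 X271.6617 Y42.3199
M5
G00 X167.7150 Y85.1216
M3 S131
G1 X235.7052 Y19.5968 F1997
G1 X161.7992 Y20.9944
G1 X64.8503 Y11.3298
M5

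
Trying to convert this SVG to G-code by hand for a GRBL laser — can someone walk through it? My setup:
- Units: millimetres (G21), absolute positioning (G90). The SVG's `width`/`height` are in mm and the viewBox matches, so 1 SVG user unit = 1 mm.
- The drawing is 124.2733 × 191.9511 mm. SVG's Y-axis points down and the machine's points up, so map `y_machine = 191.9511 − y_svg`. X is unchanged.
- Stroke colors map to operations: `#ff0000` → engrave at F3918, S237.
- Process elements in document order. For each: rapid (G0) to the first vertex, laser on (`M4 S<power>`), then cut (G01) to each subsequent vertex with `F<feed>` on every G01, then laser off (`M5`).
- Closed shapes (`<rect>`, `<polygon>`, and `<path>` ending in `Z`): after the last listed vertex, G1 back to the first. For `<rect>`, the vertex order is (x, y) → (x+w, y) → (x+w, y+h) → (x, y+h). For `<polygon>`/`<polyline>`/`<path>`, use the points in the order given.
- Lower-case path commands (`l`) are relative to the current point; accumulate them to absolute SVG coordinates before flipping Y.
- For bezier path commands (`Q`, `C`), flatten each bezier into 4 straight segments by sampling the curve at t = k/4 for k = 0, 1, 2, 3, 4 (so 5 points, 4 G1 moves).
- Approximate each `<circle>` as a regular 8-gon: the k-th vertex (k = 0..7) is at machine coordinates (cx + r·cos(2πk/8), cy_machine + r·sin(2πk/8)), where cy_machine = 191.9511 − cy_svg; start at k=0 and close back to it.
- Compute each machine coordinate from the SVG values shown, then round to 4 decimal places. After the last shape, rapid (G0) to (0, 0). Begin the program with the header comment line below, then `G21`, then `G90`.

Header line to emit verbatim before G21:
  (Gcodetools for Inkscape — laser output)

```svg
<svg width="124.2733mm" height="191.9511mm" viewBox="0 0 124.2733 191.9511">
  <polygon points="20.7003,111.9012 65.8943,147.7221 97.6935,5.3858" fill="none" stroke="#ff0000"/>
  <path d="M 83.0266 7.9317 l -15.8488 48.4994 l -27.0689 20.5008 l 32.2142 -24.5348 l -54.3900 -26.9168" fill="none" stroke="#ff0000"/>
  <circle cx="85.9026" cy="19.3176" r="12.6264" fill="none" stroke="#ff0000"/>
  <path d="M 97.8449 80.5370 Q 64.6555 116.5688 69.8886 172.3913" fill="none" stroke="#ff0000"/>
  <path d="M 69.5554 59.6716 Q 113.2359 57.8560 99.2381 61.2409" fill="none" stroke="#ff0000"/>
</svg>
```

viewBox `0 0 124.2733 191.9511` with mm width/height → 1 unit = 1 mm. Flip: y_m = 191.9511 − y_svg.

**Shape 1** — `<polygon>` closed polygon, stroke `#ff0000` → engrave (S237, F3918). Machine vertices: (20.7003,80.0499) → (65.8943,44.2290) → (97.6935,186.5653) → (20.7003,80.0499). Closed: final G1 returns to the first vertex.

**Shape 2** — `<path>` open polyline, stroke `#ff0000` → engrave (S237, F3918). Machine vertices: (83.0266,184.0194) → (67.1778,135.5200) → (40.1089,115.0192) → (72.3231,139.5540) → (17.9331,166.4708). Open path.

**Shape 3** — `<circle>` circle, stroke `#ff0000` → engrave (S237, F3918). Machine vertices: (98.5290,172.6335) → (94.8308,181.5617) → (85.9026,185.2599) → (76.9744,181.5617) → (73.2762,172.6335) → (76.9744,163.7053) → (85.9026,160.0071) → (94.8308,163.7053) → (98.5290,172.6335). Closed: final G1 returns to the first vertex.

**Shape 4** — `<path>` quadratic bezier, stroke `#ff0000` → engrave (S237, F3918). Control points (SVG): P0=(97.8449,80.5370), P1=(64.6555,116.5688), P2=(69.8886,172.3913); sampled at t=k/4. Machine vertices: (97.8449,111.4141) → (83.6516,92.1613) → (74.2611,70.4346) → (69.6735,46.2341) → (69.8886,19.5598). Open path.

**Shape 5** — `<path>` quadratic bezier, stroke `#ff0000` → engrave (S237, F3918). Control points (SVG): P0=(69.5554,59.6716), P1=(113.2359,57.8560), P2=(99.2381,61.2409); sampled at t=k/4. Machine vertices: (69.5554,132.2795) → (87.7908,132.8623) → (98.8163,132.7950) → (102.6321,132.0776) → (99.2381,130.7102). Open path.

(Gcodetools for Inkscape — laser output)
G21
G90
G0 X20.7003 Y80.0499
M4 S237
G01 X65.8943 Y44.2290 F3918
G01 X97.6935 Y186.5653 F3918
G01 X20.7003 Y80.0499 F3918
M5
G0 X83.0266 Y184.0194
M4 S237
G01 X67.1778 Y135.5200 F3918
G01 X40.1089 Y115.0192 F3918
G01 X72.3231 Y139.5540 F3918
G01 X17.9331 Y166.4708 F3918
M5
G0 X98.5290 Y172.6335
M4 S237
G01 X94.8308 Y181.5617 F3918
G01 X85.9026 Y185.2599 F3918
G01 X76.9744 Y181.5617 F3918
G01 X73.2762 Y172.6335 F3918
G01 X76.9744 Y163.7053 F3918
G01 X85.9026 Y160.0071 F3918
G01 X94.8308 Y163.7053 F3918
G01 X98.5290 Y172.6335 F3918
M5
G0 X97.8449 Y111.4141
M4 S237
G01 X83.6516 Y92.1613 F3918
G01 X74.2611 Y70.4346 F3918
G01 X69.6735 Y46.2341 F3918
G01 X69.8886 Y19.5598 F3918
M5
G0 X69.5554 Y132.2795
M4 S237
G01 X87.7908 Y132.8623 F3918
G01 X98.8163 Y132.7950 F3918
G01 X102.6321 Y132.0776 F3918
G01 X99.2381 Y130.7102 F3918
M5
G0 X0.0000 Y0.0000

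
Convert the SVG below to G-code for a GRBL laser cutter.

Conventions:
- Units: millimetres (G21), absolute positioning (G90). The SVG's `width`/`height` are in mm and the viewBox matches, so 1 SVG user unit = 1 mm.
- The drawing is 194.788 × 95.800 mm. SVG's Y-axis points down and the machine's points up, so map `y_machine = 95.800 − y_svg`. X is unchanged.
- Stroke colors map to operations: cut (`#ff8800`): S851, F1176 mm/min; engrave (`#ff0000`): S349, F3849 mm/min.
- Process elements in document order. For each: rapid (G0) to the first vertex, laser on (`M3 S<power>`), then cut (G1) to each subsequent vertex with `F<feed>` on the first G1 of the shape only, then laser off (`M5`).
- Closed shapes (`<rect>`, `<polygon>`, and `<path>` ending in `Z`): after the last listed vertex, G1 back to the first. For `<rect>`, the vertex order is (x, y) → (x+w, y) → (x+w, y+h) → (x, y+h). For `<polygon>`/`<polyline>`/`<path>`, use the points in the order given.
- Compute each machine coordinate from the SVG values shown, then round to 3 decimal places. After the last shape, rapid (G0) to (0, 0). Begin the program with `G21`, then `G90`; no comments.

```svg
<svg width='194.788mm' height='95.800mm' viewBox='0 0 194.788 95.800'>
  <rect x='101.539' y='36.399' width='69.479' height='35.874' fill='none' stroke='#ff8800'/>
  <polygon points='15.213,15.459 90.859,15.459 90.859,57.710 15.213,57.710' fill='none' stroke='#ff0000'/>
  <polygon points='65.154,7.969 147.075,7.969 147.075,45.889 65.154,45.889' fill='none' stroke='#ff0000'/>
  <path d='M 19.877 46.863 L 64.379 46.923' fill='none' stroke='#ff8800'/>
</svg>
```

G21
G90
G0 X101.539 Y59.401
M3 S851
G1 X171.018 Y59.401 F1176
G1 X171.018 Y23.527
G1 X101.539 Y23.527
G1 X101.539 Y59.401
M5
G0 X15.213 Y80.341
M3 S349
G1 X90.859 Y80.341 F3849
G1 X90.859 Y38.090
G1 X15.213 Y38.090
G1 X15.213 Y80.341
M5
G0 X65.154 Y87.831
M3 S349
G1 X147.075 Y87.831 F3849
G1 X147.075 Y49.911
G1 X65.154 Y49.911
G1 X65.154 Y87.831
M5
G0 X19.877 Y48.937
M3 S851
G1 X64.379 Y48.877 F1176
M5
G0 X0.000 Y0.000

1 u = 1 mm; y_m = 95.800 − y.

[1] `<rect>` rectangle, #ff8800→cut S851 F1176: (101.539,59.401) → (171.018,59.401) → (171.018,23.527) → (101.539,23.527) → (101.539,59.401) (closed)

[2] `<polygon>` rectangle, #ff0000→engrave S349 F3849: (15.213,80.341) → (90.859,80.341) → (90.859,38.090) → (15.213,38.090) → (15.213,80.341) (closed)

[3] `<polygon>` rectangle, #ff0000→engrave S349 F3849: (65.154,87.831) → (147.075,87.831) → (147.075,49.911) → (65.154,49.911) → (65.154,87.831) (closed)

[4] `<path>` line segment, #ff8800→cut S851 F1176: (19.877,48.937) → (64.379,48.877)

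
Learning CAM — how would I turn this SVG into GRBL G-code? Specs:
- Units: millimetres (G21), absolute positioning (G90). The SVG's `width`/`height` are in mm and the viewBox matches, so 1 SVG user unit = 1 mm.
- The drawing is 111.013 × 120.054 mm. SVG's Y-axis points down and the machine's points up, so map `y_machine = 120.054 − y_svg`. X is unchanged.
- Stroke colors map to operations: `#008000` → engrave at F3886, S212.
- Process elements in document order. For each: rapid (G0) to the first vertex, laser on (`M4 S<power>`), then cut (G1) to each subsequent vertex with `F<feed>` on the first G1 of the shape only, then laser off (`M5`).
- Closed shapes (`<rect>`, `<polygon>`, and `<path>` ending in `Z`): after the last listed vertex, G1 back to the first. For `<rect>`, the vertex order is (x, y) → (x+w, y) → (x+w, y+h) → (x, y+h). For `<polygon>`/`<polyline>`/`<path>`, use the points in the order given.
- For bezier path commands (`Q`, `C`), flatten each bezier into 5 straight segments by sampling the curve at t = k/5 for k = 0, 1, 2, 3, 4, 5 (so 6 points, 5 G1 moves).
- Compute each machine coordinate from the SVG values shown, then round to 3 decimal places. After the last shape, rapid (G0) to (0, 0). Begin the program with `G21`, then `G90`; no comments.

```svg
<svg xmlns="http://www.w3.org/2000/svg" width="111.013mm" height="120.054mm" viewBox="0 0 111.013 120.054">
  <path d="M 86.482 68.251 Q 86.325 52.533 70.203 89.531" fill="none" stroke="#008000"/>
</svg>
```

Since the viewBox matches the mm dimensions, user units are millimetres directly. The only transform is the Y-flip y_m = 120.054 − y_svg.

Shape 1 is a quadratic bezier drawn with `<path>`. Its stroke #008000 means engrave at S212, F3886. After flipping Y the toolpath is (86.482,51.803) → (85.781,55.982) → (83.802,55.943) → (80.546,51.687) → (76.013,43.214) → (70.203,30.523).

G21
G90
G0 X86.482 Y51.803
M4 S212
G1 X85.781 Y55.982 F3886
G1 X83.802 Y55.943
G1 X80.546 Y51.687
G1 X76.013 Y43.214
G1 X70.203 Y30.523
M5
G0 X0.000 Y0.000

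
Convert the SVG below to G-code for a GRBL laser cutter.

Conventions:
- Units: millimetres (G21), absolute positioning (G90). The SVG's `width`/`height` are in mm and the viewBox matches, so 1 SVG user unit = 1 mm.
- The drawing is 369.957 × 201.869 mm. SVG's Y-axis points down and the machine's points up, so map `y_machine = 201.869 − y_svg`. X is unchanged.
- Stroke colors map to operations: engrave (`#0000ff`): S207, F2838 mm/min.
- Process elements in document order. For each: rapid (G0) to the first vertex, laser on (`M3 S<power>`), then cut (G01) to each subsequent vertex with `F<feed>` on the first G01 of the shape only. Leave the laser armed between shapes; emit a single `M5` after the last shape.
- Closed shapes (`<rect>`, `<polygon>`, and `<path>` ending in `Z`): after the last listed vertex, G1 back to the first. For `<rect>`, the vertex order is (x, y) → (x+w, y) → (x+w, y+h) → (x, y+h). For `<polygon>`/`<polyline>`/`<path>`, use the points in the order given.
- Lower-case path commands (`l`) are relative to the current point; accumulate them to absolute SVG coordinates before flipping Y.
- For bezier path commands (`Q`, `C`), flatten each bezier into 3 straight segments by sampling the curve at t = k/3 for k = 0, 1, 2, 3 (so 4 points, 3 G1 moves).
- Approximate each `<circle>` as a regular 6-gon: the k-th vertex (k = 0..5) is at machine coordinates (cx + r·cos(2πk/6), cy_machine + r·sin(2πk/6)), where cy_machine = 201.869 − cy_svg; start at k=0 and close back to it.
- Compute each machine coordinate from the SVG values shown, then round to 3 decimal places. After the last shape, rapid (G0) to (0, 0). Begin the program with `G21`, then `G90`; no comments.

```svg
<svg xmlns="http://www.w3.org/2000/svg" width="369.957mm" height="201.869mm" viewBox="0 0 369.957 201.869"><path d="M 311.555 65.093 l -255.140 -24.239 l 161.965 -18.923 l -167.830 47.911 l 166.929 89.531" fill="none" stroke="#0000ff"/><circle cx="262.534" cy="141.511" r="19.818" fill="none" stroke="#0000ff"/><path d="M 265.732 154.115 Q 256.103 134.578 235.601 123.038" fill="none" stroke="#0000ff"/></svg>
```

G21
G90
G0 X311.555 Y136.776
M3 S207
G01 X56.415 Y161.015 F2838
G01 X218.380 Y179.938
G01 X50.550 Y132.027
G01 X217.479 Y42.496
G0 X282.352 Y60.358
M3 S207
G01 X272.443 Y77.521 F2838
G01 X252.625 Y77.521
G01 X242.716 Y60.358
G01 X252.625 Y43.195
G01 X272.443 Y43.195
G01 X282.352 Y60.358
G0 X265.732 Y47.754
M3 S207
G01 X258.105 Y59.890 F2838
G01 X248.061 Y70.249
G01 X235.601 Y78.831
M5
G0 X0.000 Y0.000

viewBox `0 0 369.957 201.869` with mm width/height → 1 unit = 1 mm. Flip: y_m = 201.869 − y_svg.

**Shape 1** — `<path>` open polyline, stroke `#0000ff` → engrave (S207, F2838). Machine vertices: (311.555,136.776) → (56.415,161.015) → (218.380,179.938) → (50.550,132.027) → (217.479,42.496). Open path.

**Shape 2** — `<circle>` circle, stroke `#0000ff` → engrave (S207, F2838). Machine vertices: (282.352,60.358) → (272.443,77.521) → (252.625,77.521) → (242.716,60.358) → (252.625,43.195) → (272.443,43.195) → (282.352,60.358). Closed: final G1 returns to the first vertex.

**Shape 3** — `<path>` quadratic bezier, stroke `#0000ff` → engrave (S207, F2838). Control points (SVG): P0=(265.732,154.115), P1=(256.103,134.578), P2=(235.601,123.038); sampled at t=k/3. Machine vertices: (265.732,47.754) → (258.105,59.890) → (248.061,70.249) → (235.601,78.831). Open path.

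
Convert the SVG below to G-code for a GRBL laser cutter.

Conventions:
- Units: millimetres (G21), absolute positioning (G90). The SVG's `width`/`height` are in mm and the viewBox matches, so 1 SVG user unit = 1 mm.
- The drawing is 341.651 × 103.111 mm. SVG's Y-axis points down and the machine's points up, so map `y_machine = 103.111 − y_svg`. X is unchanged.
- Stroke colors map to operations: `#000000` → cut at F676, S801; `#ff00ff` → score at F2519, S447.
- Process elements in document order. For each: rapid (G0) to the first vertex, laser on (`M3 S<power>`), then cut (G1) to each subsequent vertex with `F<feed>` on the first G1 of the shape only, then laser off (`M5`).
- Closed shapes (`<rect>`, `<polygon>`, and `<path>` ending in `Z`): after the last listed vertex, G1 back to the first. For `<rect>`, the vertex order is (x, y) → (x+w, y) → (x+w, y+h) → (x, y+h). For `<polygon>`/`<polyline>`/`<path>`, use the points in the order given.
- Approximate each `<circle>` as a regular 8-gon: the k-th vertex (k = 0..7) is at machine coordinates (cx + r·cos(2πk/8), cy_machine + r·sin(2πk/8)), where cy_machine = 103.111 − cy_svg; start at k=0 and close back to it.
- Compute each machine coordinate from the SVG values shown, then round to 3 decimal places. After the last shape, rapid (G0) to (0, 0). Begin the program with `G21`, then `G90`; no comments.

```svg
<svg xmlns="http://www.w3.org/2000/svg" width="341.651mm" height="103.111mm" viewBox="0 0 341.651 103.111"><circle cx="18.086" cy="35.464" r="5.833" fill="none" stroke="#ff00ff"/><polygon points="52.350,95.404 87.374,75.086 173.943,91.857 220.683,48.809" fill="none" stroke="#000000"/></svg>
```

G21
G90
G0 X23.919 Y67.647
M3 S447
G1 X22.211 Y71.772 F2519
G1 X18.086 Y73.480
G1 X13.961 Y71.772
G1 X12.253 Y67.647
G1 X13.961 Y63.522
G1 X18.086 Y61.814
G1 X22.211 Y63.522
G1 X23.919 Y67.647
M5
G0 X52.350 Y7.707
M3 S801
G1 X87.374 Y28.025 F676
G1 X173.943 Y11.254
G1 X220.683 Y54.302
G1 X52.350 Y7.707
M5
G0 X0.000 Y0.000

viewBox `0 0 341.651 103.111` with mm width/height → 1 unit = 1 mm. Flip: y_m = 103.111 − y_svg.

**Shape 1** — `<circle>` circle, stroke `#ff00ff` → score (S447, F2519). Machine vertices: (23.919,67.647) → (22.211,71.772) → (18.086,73.480) → (13.961,71.772) → (12.253,67.647) → (13.961,63.522) → (18.086,61.814) → (22.211,63.522) → (23.919,67.647). Closed: final G1 returns to the first vertex.

**Shape 2** — `<polygon>` closed polygon, stroke `#000000` → cut (S801, F676). Machine vertices: (52.350,7.707) → (87.374,28.025) → (173.943,11.254) → (220.683,54.302) → (52.350,7.707). Closed: final G1 returns to the first vertex.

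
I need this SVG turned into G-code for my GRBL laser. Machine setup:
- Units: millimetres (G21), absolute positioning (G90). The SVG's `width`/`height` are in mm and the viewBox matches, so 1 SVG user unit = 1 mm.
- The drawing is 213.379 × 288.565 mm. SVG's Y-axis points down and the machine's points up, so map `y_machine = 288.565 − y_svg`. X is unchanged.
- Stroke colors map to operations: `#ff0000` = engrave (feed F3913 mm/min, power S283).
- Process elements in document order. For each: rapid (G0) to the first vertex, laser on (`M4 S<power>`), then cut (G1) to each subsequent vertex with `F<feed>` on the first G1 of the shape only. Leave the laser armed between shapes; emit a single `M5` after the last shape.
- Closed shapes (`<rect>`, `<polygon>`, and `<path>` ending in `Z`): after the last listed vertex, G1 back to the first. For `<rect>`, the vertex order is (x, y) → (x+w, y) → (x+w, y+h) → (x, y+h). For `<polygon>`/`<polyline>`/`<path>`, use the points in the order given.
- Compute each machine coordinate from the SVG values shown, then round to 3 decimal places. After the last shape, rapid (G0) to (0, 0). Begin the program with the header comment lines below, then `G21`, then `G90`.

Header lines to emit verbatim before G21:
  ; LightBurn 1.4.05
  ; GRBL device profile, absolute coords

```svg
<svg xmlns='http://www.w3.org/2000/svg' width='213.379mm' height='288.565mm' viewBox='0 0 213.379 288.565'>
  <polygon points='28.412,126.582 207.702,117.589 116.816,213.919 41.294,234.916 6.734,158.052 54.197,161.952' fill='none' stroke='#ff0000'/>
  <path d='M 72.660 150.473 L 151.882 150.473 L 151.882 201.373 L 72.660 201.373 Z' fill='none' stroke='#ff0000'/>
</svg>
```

; LightBurn 1.4.05
; GRBL device profile, absolute coords
G21
G90
G0 X28.412 Y161.983
M4 S283
G1 X207.702 Y170.976 F3913
G1 X116.816 Y74.646
G1 X41.294 Y53.649
G1 X6.734 Y130.513
G1 X54.197 Y126.613
G1 X28.412 Y161.983
G0 X72.660 Y138.092
M4 S283
G1 X151.882 Y138.092 F3913
G1 X151.882 Y87.192
G1 X72.660 Y87.192
G1 X72.660 Y138.092
M5
G0 X0.000 Y0.000

1 u = 1 mm; y_m = 288.565 − y.

[1] `<polygon>` closed polygon, #ff0000→engrave S283 F3913: (28.412,161.983) → (207.702,170.976) → (116.816,74.646) → (41.294,53.649) → (6.734,130.513) → (54.197,126.613) → (28.412,161.983) (closed)

[2] `<path>` rectangle, #ff0000→engrave S283 F3913: (72.660,138.092) → (151.882,138.092) → (151.882,87.192) → (72.660,87.192) → (72.660,138.092) (closed)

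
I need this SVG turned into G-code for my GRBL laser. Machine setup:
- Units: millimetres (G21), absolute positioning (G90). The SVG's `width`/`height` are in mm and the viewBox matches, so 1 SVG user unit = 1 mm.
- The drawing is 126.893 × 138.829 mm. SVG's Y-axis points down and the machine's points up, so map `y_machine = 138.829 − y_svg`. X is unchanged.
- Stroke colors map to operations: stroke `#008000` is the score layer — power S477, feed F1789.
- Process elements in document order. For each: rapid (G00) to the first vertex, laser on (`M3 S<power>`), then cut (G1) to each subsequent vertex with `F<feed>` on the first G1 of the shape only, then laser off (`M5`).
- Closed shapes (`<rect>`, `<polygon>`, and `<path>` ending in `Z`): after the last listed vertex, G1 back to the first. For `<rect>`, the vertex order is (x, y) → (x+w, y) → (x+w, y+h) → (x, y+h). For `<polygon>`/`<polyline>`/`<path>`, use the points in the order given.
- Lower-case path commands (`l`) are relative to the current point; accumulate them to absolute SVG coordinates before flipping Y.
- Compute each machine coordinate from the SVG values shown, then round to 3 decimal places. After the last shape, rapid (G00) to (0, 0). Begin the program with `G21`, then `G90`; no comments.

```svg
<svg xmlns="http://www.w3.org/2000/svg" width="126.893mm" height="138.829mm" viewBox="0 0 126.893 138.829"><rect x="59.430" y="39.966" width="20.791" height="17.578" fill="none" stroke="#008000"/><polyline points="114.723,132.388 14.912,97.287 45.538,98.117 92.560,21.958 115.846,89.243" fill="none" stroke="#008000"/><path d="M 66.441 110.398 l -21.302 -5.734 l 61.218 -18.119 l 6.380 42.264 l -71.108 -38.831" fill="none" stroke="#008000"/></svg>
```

viewBox `0 0 126.893 138.829` with mm width/height → 1 unit = 1 mm. Flip: y_m = 138.829 − y_svg.

**Shape 1** — `<rect>` rectangle, stroke `#008000` → score (S477, F1789). Machine vertices: (59.430,98.863) → (80.221,98.863) → (80.221,81.285) → (59.430,81.285) → (59.430,98.863). Closed: final G1 returns to the first vertex.

**Shape 2** — `<polyline>` open polyline, stroke `#008000` → score (S477, F1789). Machine vertices: (114.723,6.441) → (14.912,41.542) → (45.538,40.712) → (92.560,116.871) → (115.846,49.586). Open path.

**Shape 3** — `<path>` open polyline, stroke `#008000` → score (S477, F1789). Machine vertices: (66.441,28.431) → (45.139,34.165) → (106.357,52.284) → (112.737,10.020) → (41.629,48.851). Open path.

G21
G90
G00 X59.430 Y98.863
M3 S477
G1 X80.221 Y98.863 F1789
G1 X80.221 Y81.285
G1 X59.430 Y81.285
G1 X59.430 Y98.863
M5
G00 X114.723 Y6.441
M3 S477
G1 X14.912 Y41.542 F1789
G1 X45.538 Y40.712
G1 X92.560 Y116.871
G1 X115.846 Y49.586
M5
G00 X66.441 Y28.431
M3 S477
G1 X45.139 Y34.165 F1789
G1 X106.357 Y52.284
G1 X112.737 Y10.020
G1 X41.629 Y48.851
M5
G00 X0.000 Y0.000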